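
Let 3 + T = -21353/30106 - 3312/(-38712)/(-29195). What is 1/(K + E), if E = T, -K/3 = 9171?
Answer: -1417737752710/39011477553269843 ≈ -3.6342e-5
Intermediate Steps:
K = -27513 (K = -3*9171 = -27513)
T = -5258762959613/1417737752710 (T = -3 + (-21353/30106 - 3312/(-38712)/(-29195)) = -3 + (-21353*1/30106 - 3312*(-1/38712)*(-1/29195)) = -3 + (-21353/30106 + (138/1613)*(-1/29195)) = -3 + (-21353/30106 - 138/47091535) = -3 - 1005549701483/1417737752710 = -5258762959613/1417737752710 ≈ -3.7093)
E = -5258762959613/1417737752710 ≈ -3.7093
1/(K + E) = 1/(-27513 - 5258762959613/1417737752710) = 1/(-39011477553269843/1417737752710) = -1417737752710/39011477553269843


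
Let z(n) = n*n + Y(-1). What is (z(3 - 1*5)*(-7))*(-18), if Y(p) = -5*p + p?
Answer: 1008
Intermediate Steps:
Y(p) = -4*p
z(n) = 4 + n² (z(n) = n*n - 4*(-1) = n² + 4 = 4 + n²)
(z(3 - 1*5)*(-7))*(-18) = ((4 + (3 - 1*5)²)*(-7))*(-18) = ((4 + (3 - 5)²)*(-7))*(-18) = ((4 + (-2)²)*(-7))*(-18) = ((4 + 4)*(-7))*(-18) = (8*(-7))*(-18) = -56*(-18) = 1008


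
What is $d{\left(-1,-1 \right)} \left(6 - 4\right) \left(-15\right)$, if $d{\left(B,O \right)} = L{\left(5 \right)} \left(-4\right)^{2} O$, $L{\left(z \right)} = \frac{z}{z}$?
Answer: $480$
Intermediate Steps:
$L{\left(z \right)} = 1$
$d{\left(B,O \right)} = 16 O$ ($d{\left(B,O \right)} = 1 \left(-4\right)^{2} O = 1 \cdot 16 O = 16 O$)
$d{\left(-1,-1 \right)} \left(6 - 4\right) \left(-15\right) = 16 \left(-1\right) \left(6 - 4\right) \left(-15\right) = \left(-16\right) 2 \left(-15\right) = \left(-32\right) \left(-15\right) = 480$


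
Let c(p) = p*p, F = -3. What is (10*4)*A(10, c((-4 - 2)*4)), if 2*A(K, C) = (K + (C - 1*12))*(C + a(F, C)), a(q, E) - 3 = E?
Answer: 13259400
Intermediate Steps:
a(q, E) = 3 + E
c(p) = p²
A(K, C) = (3 + 2*C)*(-12 + C + K)/2 (A(K, C) = ((K + (C - 1*12))*(C + (3 + C)))/2 = ((K + (C - 12))*(3 + 2*C))/2 = ((K + (-12 + C))*(3 + 2*C))/2 = ((-12 + C + K)*(3 + 2*C))/2 = ((3 + 2*C)*(-12 + C + K))/2 = (3 + 2*C)*(-12 + C + K)/2)
(10*4)*A(10, c((-4 - 2)*4)) = (10*4)*(-18 + (((-4 - 2)*4)²)² - 21*16*(-4 - 2)²/2 + (3/2)*10 + ((-4 - 2)*4)²*10) = 40*(-18 + ((-6*4)²)² - 21*(-6*4)²/2 + 15 + (-6*4)²*10) = 40*(-18 + ((-24)²)² - 21/2*(-24)² + 15 + (-24)²*10) = 40*(-18 + 576² - 21/2*576 + 15 + 576*10) = 40*(-18 + 331776 - 6048 + 15 + 5760) = 40*331485 = 13259400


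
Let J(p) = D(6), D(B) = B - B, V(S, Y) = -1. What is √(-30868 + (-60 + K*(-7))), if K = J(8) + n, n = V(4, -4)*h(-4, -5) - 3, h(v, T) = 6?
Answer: I*√30865 ≈ 175.68*I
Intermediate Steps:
D(B) = 0
n = -9 (n = -1*6 - 3 = -6 - 3 = -9)
J(p) = 0
K = -9 (K = 0 - 9 = -9)
√(-30868 + (-60 + K*(-7))) = √(-30868 + (-60 - 9*(-7))) = √(-30868 + (-60 + 63)) = √(-30868 + 3) = √(-30865) = I*√30865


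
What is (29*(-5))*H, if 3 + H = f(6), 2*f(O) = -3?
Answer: 1305/2 ≈ 652.50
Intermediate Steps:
f(O) = -3/2 (f(O) = (½)*(-3) = -3/2)
H = -9/2 (H = -3 - 3/2 = -9/2 ≈ -4.5000)
(29*(-5))*H = (29*(-5))*(-9/2) = -145*(-9/2) = 1305/2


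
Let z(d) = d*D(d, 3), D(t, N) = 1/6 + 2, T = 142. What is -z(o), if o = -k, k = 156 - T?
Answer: 91/3 ≈ 30.333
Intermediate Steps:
D(t, N) = 13/6 (D(t, N) = 1/6 + 2 = 13/6)
k = 14 (k = 156 - 1*142 = 156 - 142 = 14)
o = -14 (o = -1*14 = -14)
z(d) = 13*d/6 (z(d) = d*(13/6) = 13*d/6)
-z(o) = -13*(-14)/6 = -1*(-91/3) = 91/3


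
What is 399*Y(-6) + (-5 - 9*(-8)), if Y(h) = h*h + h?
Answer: 12037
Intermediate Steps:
Y(h) = h + h² (Y(h) = h² + h = h + h²)
399*Y(-6) + (-5 - 9*(-8)) = 399*(-6*(1 - 6)) + (-5 - 9*(-8)) = 399*(-6*(-5)) + (-5 + 72) = 399*30 + 67 = 11970 + 67 = 12037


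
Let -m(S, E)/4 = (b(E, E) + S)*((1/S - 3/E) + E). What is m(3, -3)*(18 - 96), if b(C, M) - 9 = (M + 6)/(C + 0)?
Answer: -5720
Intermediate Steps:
b(C, M) = 9 + (6 + M)/C (b(C, M) = 9 + (M + 6)/(C + 0) = 9 + (6 + M)/C)
m(S, E) = -4*(S + (6 + 10*E)/E)*(E + 1/S - 3/E) (m(S, E) = -4*((6 + E + 9*E)/E + S)*((1/S - 3/E) + E) = -4*((6 + 10*E)/E + S)*((1/S - 3/E) + E) = -4*(S + (6 + 10*E)/E)*(E + 1/S - 3/E))
m(3, -3)*(18 - 96) = (-28 - 40*(-3) - 40/3 + 72/(-3)**2 + 120/(-3) - 24/(-3*3) - 4*(-3)*3 + 12*3/(-3))*(18 - 96) = (-28 + 120 - 40*1/3 + 72*(1/9) + 120*(-1/3) - 24*(-1/3)*1/3 + 36 + 12*3*(-1/3))*(-78) = (-28 + 120 - 40/3 + 8 - 40 + 8/3 + 36 - 12)*(-78) = (220/3)*(-78) = -5720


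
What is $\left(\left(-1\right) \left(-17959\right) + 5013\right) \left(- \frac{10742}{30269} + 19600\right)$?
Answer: $\frac{13628406807576}{30269} \approx 4.5024 \cdot 10^{8}$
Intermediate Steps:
$\left(\left(-1\right) \left(-17959\right) + 5013\right) \left(- \frac{10742}{30269} + 19600\right) = \left(17959 + 5013\right) \left(\left(-10742\right) \frac{1}{30269} + 19600\right) = 22972 \left(- \frac{10742}{30269} + 19600\right) = 22972 \cdot \frac{593261658}{30269} = \frac{13628406807576}{30269}$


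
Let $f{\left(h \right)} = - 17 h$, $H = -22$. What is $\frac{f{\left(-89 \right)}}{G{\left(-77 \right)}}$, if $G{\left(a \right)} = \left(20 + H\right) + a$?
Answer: $- \frac{1513}{79} \approx -19.152$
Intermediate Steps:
$G{\left(a \right)} = -2 + a$ ($G{\left(a \right)} = \left(20 - 22\right) + a = -2 + a$)
$\frac{f{\left(-89 \right)}}{G{\left(-77 \right)}} = \frac{\left(-17\right) \left(-89\right)}{-2 - 77} = \frac{1513}{-79} = 1513 \left(- \frac{1}{79}\right) = - \frac{1513}{79}$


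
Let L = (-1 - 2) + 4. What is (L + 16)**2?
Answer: 289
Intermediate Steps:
L = 1 (L = -3 + 4 = 1)
(L + 16)**2 = (1 + 16)**2 = 17**2 = 289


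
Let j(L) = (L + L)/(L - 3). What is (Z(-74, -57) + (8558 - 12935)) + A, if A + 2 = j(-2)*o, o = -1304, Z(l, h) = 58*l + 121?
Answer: -47966/5 ≈ -9593.2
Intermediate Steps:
Z(l, h) = 121 + 58*l
j(L) = 2*L/(-3 + L) (j(L) = (2*L)/(-3 + L) = 2*L/(-3 + L))
A = -5226/5 (A = -2 + (2*(-2)/(-3 - 2))*(-1304) = -2 + (2*(-2)/(-5))*(-1304) = -2 + (2*(-2)*(-1/5))*(-1304) = -2 + (4/5)*(-1304) = -2 - 5216/5 = -5226/5 ≈ -1045.2)
(Z(-74, -57) + (8558 - 12935)) + A = ((121 + 58*(-74)) + (8558 - 12935)) - 5226/5 = ((121 - 4292) - 4377) - 5226/5 = (-4171 - 4377) - 5226/5 = -8548 - 5226/5 = -47966/5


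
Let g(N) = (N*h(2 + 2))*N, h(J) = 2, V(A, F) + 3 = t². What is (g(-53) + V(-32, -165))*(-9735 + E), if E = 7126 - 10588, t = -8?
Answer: -74945763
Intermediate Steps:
V(A, F) = 61 (V(A, F) = -3 + (-8)² = -3 + 64 = 61)
g(N) = 2*N² (g(N) = (N*2)*N = (2*N)*N = 2*N²)
E = -3462
(g(-53) + V(-32, -165))*(-9735 + E) = (2*(-53)² + 61)*(-9735 - 3462) = (2*2809 + 61)*(-13197) = (5618 + 61)*(-13197) = 5679*(-13197) = -74945763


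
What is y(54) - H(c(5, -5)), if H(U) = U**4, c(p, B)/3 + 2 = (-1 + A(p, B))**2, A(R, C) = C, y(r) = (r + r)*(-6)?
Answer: -108243864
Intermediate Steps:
y(r) = -12*r (y(r) = (2*r)*(-6) = -12*r)
c(p, B) = -6 + 3*(-1 + B)**2
y(54) - H(c(5, -5)) = -12*54 - (-6 + 3*(-1 - 5)**2)**4 = -648 - (-6 + 3*(-6)**2)**4 = -648 - (-6 + 3*36)**4 = -648 - (-6 + 108)**4 = -648 - 1*102**4 = -648 - 1*108243216 = -648 - 108243216 = -108243864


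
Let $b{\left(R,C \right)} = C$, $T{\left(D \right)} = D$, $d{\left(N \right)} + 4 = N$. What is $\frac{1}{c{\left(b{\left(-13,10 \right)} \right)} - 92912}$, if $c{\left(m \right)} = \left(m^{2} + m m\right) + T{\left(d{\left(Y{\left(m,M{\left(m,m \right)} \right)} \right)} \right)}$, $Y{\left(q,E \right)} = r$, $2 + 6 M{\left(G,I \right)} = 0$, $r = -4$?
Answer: $- \frac{1}{92720} \approx -1.0785 \cdot 10^{-5}$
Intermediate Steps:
$M{\left(G,I \right)} = - \frac{1}{3}$ ($M{\left(G,I \right)} = - \frac{1}{3} + \frac{1}{6} \cdot 0 = - \frac{1}{3} + 0 = - \frac{1}{3}$)
$Y{\left(q,E \right)} = -4$
$d{\left(N \right)} = -4 + N$
$c{\left(m \right)} = -8 + 2 m^{2}$ ($c{\left(m \right)} = \left(m^{2} + m m\right) - 8 = \left(m^{2} + m^{2}\right) - 8 = 2 m^{2} - 8 = -8 + 2 m^{2}$)
$\frac{1}{c{\left(b{\left(-13,10 \right)} \right)} - 92912} = \frac{1}{\left(-8 + 2 \cdot 10^{2}\right) - 92912} = \frac{1}{\left(-8 + 2 \cdot 100\right) - 92912} = \frac{1}{\left(-8 + 200\right) - 92912} = \frac{1}{192 - 92912} = \frac{1}{-92720} = - \frac{1}{92720}$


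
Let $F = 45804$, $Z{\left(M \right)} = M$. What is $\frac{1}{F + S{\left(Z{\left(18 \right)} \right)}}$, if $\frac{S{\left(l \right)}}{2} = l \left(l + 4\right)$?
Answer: $\frac{1}{46596} \approx 2.1461 \cdot 10^{-5}$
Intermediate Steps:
$S{\left(l \right)} = 2 l \left(4 + l\right)$ ($S{\left(l \right)} = 2 l \left(l + 4\right) = 2 l \left(4 + l\right)$)
$\frac{1}{F + S{\left(Z{\left(18 \right)} \right)}} = \frac{1}{45804 + 2 \cdot 18 \left(4 + 18\right)} = \frac{1}{45804 + 2 \cdot 18 \cdot 22} = \frac{1}{45804 + 792} = \frac{1}{46596}$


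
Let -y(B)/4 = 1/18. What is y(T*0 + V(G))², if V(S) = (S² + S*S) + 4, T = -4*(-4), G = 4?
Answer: 4/81 ≈ 0.049383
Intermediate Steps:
T = 16
V(S) = 4 + 2*S² (V(S) = (S² + S²) + 4 = 2*S² + 4 = 4 + 2*S²)
y(B) = -2/9 (y(B) = -4/18 = -4*1/18 = -2/9)
y(T*0 + V(G))² = (-2/9)² = 4/81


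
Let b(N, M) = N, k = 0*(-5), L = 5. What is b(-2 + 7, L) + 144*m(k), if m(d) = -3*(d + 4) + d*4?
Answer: -1723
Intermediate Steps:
k = 0
m(d) = -12 + d (m(d) = -3*(4 + d) + 4*d = (-12 - 3*d) + 4*d = -12 + d)
b(-2 + 7, L) + 144*m(k) = (-2 + 7) + 144*(-12 + 0) = 5 + 144*(-12) = 5 - 1728 = -1723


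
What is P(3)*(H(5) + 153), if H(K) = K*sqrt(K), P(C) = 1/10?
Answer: 153/10 + sqrt(5)/2 ≈ 16.418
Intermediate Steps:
P(C) = 1/10
H(K) = K**(3/2)
P(3)*(H(5) + 153) = (5**(3/2) + 153)/10 = (5*sqrt(5) + 153)/10 = (153 + 5*sqrt(5))/10 = 153/10 + sqrt(5)/2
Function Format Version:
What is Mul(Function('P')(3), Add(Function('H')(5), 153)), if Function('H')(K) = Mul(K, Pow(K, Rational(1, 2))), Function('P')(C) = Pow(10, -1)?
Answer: Add(Rational(153, 10), Mul(Rational(1, 2), Pow(5, Rational(1, 2)))) ≈ 16.418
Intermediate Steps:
Function('P')(C) = Rational(1, 10)
Function('H')(K) = Pow(K, Rational(3, 2))
Mul(Function('P')(3), Add(Function('H')(5), 153)) = Mul(Rational(1, 10), Add(Pow(5, Rational(3, 2)), 153)) = Mul(Rational(1, 10), Add(Mul(5, Pow(5, Rational(1, 2))), 153)) = Mul(Rational(1, 10), Add(153, Mul(5, Pow(5, Rational(1, 2))))) = Add(Rational(153, 10), Mul(Rational(1, 2), Pow(5, Rational(1, 2))))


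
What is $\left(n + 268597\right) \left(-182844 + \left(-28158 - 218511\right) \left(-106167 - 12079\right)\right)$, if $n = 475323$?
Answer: $21698241763941600$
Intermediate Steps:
$\left(n + 268597\right) \left(-182844 + \left(-28158 - 218511\right) \left(-106167 - 12079\right)\right) = \left(475323 + 268597\right) \left(-182844 + \left(-28158 - 218511\right) \left(-106167 - 12079\right)\right) = 743920 \left(-182844 - -29167622574\right) = 743920 \left(-182844 + 29167622574\right) = 743920 \cdot 29167439730 = 21698241763941600$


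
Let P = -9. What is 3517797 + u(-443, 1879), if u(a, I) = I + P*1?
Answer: 3519667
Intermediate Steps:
u(a, I) = -9 + I (u(a, I) = I - 9*1 = I - 9 = -9 + I)
3517797 + u(-443, 1879) = 3517797 + (-9 + 1879) = 3517797 + 1870 = 3519667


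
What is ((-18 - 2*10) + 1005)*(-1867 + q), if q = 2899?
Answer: 997944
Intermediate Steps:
((-18 - 2*10) + 1005)*(-1867 + q) = ((-18 - 2*10) + 1005)*(-1867 + 2899) = ((-18 - 20) + 1005)*1032 = (-38 + 1005)*1032 = 967*1032 = 997944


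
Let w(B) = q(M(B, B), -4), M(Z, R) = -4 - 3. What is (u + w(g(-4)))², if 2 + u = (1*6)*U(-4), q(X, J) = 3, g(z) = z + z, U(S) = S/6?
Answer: 9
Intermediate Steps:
U(S) = S/6 (U(S) = S*(⅙) = S/6)
M(Z, R) = -7
g(z) = 2*z
u = -6 (u = -2 + (1*6)*((⅙)*(-4)) = -2 + 6*(-⅔) = -2 - 4 = -6)
w(B) = 3
(u + w(g(-4)))² = (-6 + 3)² = (-3)² = 9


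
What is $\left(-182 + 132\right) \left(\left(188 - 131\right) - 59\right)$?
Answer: $100$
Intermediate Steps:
$\left(-182 + 132\right) \left(\left(188 - 131\right) - 59\right) = - 50 \left(57 - 59\right) = \left(-50\right) \left(-2\right) = 100$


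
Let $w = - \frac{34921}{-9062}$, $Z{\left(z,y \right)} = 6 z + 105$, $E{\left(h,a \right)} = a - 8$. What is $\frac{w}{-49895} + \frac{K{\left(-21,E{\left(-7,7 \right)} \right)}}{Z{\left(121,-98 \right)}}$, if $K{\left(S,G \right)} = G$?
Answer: $- \frac{481167841}{375735395190} \approx -0.0012806$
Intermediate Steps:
$E{\left(h,a \right)} = -8 + a$ ($E{\left(h,a \right)} = a - 8 = -8 + a$)
$Z{\left(z,y \right)} = 105 + 6 z$
$w = \frac{34921}{9062}$ ($w = \left(-34921\right) \left(- \frac{1}{9062}\right) = \frac{34921}{9062} \approx 3.8536$)
$\frac{w}{-49895} + \frac{K{\left(-21,E{\left(-7,7 \right)} \right)}}{Z{\left(121,-98 \right)}} = \frac{34921}{9062 \left(-49895\right)} + \frac{-8 + 7}{105 + 6 \cdot 121} = \frac{34921}{9062} \left(- \frac{1}{49895}\right) - \frac{1}{105 + 726} = - \frac{34921}{452148490} - \frac{1}{831} = - \frac{481167841}{375735395190}$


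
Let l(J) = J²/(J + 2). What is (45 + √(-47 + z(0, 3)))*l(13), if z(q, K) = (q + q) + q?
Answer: 507 + 169*I*√47/15 ≈ 507.0 + 77.24*I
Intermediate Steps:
z(q, K) = 3*q (z(q, K) = 2*q + q = 3*q)
l(J) = J²/(2 + J)
(45 + √(-47 + z(0, 3)))*l(13) = (45 + √(-47 + 3*0))*(13²/(2 + 13)) = (45 + √(-47 + 0))*(169/15) = (45 + √(-47))*(169*(1/15)) = (45 + I*√47)*(169/15) = 507 + 169*I*√47/15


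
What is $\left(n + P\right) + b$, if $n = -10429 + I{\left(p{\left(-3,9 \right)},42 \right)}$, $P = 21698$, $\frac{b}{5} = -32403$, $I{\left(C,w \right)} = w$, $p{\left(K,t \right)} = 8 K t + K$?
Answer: $-150704$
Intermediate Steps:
$p{\left(K,t \right)} = K + 8 K t$ ($p{\left(K,t \right)} = 8 K t + K = K + 8 K t$)
$b = -162015$ ($b = 5 \left(-32403\right) = -162015$)
$n = -10387$ ($n = -10429 + 42 = -10387$)
$\left(n + P\right) + b = \left(-10387 + 21698\right) - 162015 = 11311 - 162015 = -150704$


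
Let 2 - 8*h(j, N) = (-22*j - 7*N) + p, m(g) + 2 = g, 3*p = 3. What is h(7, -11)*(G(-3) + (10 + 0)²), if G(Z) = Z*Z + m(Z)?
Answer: 1014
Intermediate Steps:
p = 1 (p = (⅓)*3 = 1)
m(g) = -2 + g
h(j, N) = ⅛ + 7*N/8 + 11*j/4 (h(j, N) = ¼ - ((-22*j - 7*N) + 1)/8 = ¼ - (1 - 22*j - 7*N)/8 = ¼ + (-⅛ + 7*N/8 + 11*j/4) = ⅛ + 7*N/8 + 11*j/4)
G(Z) = -2 + Z + Z² (G(Z) = Z*Z + (-2 + Z) = Z² + (-2 + Z) = -2 + Z + Z²)
h(7, -11)*(G(-3) + (10 + 0)²) = (⅛ + (7/8)*(-11) + (11/4)*7)*((-2 - 3 + (-3)²) + (10 + 0)²) = (⅛ - 77/8 + 77/4)*((-2 - 3 + 9) + 10²) = 39*(4 + 100)/4 = (39/4)*104 = 1014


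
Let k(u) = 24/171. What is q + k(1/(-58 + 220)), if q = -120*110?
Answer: -752392/57 ≈ -13200.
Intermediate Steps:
k(u) = 8/57 (k(u) = 24*(1/171) = 8/57)
q = -13200
q + k(1/(-58 + 220)) = -13200 + 8/57 = -752392/57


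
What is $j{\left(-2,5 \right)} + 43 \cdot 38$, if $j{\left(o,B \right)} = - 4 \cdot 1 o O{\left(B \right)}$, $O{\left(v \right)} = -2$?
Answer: $1618$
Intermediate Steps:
$j{\left(o,B \right)} = 8 o$ ($j{\left(o,B \right)} = - 4 \cdot 1 o \left(-2\right) = - 4 o \left(-2\right) = 8 o$)
$j{\left(-2,5 \right)} + 43 \cdot 38 = 8 \left(-2\right) + 43 \cdot 38 = -16 + 1634 = 1618$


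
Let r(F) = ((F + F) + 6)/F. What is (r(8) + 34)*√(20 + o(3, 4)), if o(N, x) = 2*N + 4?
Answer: 147*√30/4 ≈ 201.29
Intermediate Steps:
o(N, x) = 4 + 2*N
r(F) = (6 + 2*F)/F (r(F) = (2*F + 6)/F = (6 + 2*F)/F)
(r(8) + 34)*√(20 + o(3, 4)) = ((2 + 6/8) + 34)*√(20 + (4 + 2*3)) = ((2 + 6*(⅛)) + 34)*√(20 + (4 + 6)) = ((2 + ¾) + 34)*√(20 + 10) = (11/4 + 34)*√30 = 147*√30/4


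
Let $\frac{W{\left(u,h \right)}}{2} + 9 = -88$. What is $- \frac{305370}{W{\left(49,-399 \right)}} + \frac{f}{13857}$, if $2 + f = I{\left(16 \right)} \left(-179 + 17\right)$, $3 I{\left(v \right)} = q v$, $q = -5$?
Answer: $\frac{2116174891}{1344129} \approx 1574.4$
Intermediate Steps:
$W{\left(u,h \right)} = -194$ ($W{\left(u,h \right)} = -18 + 2 \left(-88\right) = -18 - 176 = -194$)
$I{\left(v \right)} = - \frac{5 v}{3}$ ($I{\left(v \right)} = \frac{\left(-5\right) v}{3} = - \frac{5 v}{3}$)
$f = 4318$ ($f = -2 + \left(- \frac{5}{3}\right) 16 \left(-179 + 17\right) = -2 - -4320 = -2 + 4320 = 4318$)
$- \frac{305370}{W{\left(49,-399 \right)}} + \frac{f}{13857} = - \frac{305370}{-194} + \frac{4318}{13857} = \left(-305370\right) \left(- \frac{1}{194}\right) + 4318 \cdot \frac{1}{13857} = \frac{152685}{97} + \frac{4318}{13857} = \frac{2116174891}{1344129}$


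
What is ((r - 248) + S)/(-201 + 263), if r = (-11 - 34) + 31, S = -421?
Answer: -683/62 ≈ -11.016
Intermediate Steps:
r = -14 (r = -45 + 31 = -14)
((r - 248) + S)/(-201 + 263) = ((-14 - 248) - 421)/(-201 + 263) = (-262 - 421)/62 = -683*1/62 = -683/62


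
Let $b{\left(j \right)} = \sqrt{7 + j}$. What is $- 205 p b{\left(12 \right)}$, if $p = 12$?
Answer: $- 2460 \sqrt{19} \approx -10723.0$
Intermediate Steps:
$- 205 p b{\left(12 \right)} = \left(-205\right) 12 \sqrt{7 + 12} = - 2460 \sqrt{19}$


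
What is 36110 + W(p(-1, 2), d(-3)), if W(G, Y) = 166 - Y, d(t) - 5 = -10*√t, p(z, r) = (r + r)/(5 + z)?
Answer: 36271 + 10*I*√3 ≈ 36271.0 + 17.32*I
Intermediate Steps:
p(z, r) = 2*r/(5 + z) (p(z, r) = (2*r)/(5 + z) = 2*r/(5 + z))
d(t) = 5 - 10*√t
36110 + W(p(-1, 2), d(-3)) = 36110 + (166 - (5 - 10*I*√3)) = 36110 + (166 + (-5 + 10*I*√3)) = 36110 + (161 + 10*I*√3) = 36271 + 10*I*√3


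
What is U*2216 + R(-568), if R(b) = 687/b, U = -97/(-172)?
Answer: 30493643/24424 ≈ 1248.5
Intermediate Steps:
U = 97/172 (U = -97*(-1/172) = 97/172 ≈ 0.56395)
U*2216 + R(-568) = (97/172)*2216 + 687/(-568) = 53738/43 + 687*(-1/568) = 53738/43 - 687/568 = 30493643/24424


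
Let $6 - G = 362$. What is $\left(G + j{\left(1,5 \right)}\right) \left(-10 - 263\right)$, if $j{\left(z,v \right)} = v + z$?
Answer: $95550$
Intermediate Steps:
$G = -356$ ($G = 6 - 362 = -356$)
$\left(G + j{\left(1,5 \right)}\right) \left(-10 - 263\right) = \left(-356 + \left(5 + 1\right)\right) \left(-10 - 263\right) = \left(-356 + 6\right) \left(-273\right) = \left(-350\right) \left(-273\right) = 95550$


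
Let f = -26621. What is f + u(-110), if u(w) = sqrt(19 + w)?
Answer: -26621 + I*sqrt(91) ≈ -26621.0 + 9.5394*I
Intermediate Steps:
f + u(-110) = -26621 + sqrt(19 - 110) = -26621 + sqrt(-91) = -26621 + I*sqrt(91)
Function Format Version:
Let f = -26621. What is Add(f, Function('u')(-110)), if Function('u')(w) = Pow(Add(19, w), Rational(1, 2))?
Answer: Add(-26621, Mul(I, Pow(91, Rational(1, 2)))) ≈ Add(-26621., Mul(9.5394, I))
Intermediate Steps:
Add(f, Function('u')(-110)) = Add(-26621, Pow(Add(19, -110), Rational(1, 2))) = Add(-26621, Pow(-91, Rational(1, 2))) = Add(-26621, Mul(I, Pow(91, Rational(1, 2))))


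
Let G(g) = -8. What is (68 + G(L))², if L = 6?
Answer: 3600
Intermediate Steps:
(68 + G(L))² = (68 - 8)² = 60² = 3600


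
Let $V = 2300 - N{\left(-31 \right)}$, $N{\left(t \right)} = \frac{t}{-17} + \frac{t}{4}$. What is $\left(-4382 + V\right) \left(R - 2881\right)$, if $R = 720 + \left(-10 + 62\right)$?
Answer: $\frac{297733857}{68} \approx 4.3784 \cdot 10^{6}$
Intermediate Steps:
$N{\left(t \right)} = \frac{13 t}{68}$ ($N{\left(t \right)} = t \left(- \frac{1}{17}\right) + t \frac{1}{4} = - \frac{t}{17} + \frac{t}{4} = \frac{13 t}{68}$)
$V = \frac{156803}{68}$ ($V = 2300 - \frac{13}{68} \left(-31\right) = 2300 - - \frac{403}{68} = 2300 + \frac{403}{68} = \frac{156803}{68} \approx 2305.9$)
$R = 772$ ($R = 720 + 52 = 772$)
$\left(-4382 + V\right) \left(R - 2881\right) = \left(-4382 + \frac{156803}{68}\right) \left(772 - 2881\right) = \left(- \frac{141173}{68}\right) \left(-2109\right) = \frac{297733857}{68}$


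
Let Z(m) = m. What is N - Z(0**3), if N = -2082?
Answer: -2082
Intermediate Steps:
N - Z(0**3) = -2082 - 1*0**3 = -2082 - 1*0 = -2082 + 0 = -2082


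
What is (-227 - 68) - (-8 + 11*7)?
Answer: -364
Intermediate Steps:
(-227 - 68) - (-8 + 11*7) = -295 - (-8 + 77) = -295 - 1*69 = -295 - 69 = -364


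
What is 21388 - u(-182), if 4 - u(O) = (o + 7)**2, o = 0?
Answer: 21433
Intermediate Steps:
u(O) = -45 (u(O) = 4 - (0 + 7)**2 = 4 - 1*7**2 = 4 - 1*49 = 4 - 49 = -45)
21388 - u(-182) = 21388 - 1*(-45) = 21388 + 45 = 21433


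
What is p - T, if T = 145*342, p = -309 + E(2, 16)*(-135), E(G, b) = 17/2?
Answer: -102093/2 ≈ -51047.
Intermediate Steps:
E(G, b) = 17/2 (E(G, b) = 17*(1/2) = 17/2)
p = -2913/2 (p = -309 + (17/2)*(-135) = -309 - 2295/2 = -2913/2 ≈ -1456.5)
T = 49590
p - T = -2913/2 - 1*49590 = -2913/2 - 49590 = -102093/2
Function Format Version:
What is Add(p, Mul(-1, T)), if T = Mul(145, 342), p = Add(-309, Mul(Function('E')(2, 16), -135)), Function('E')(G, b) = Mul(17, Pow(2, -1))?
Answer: Rational(-102093, 2) ≈ -51047.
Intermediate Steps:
Function('E')(G, b) = Rational(17, 2) (Function('E')(G, b) = Mul(17, Rational(1, 2)) = Rational(17, 2))
p = Rational(-2913, 2) (p = Add(-309, Mul(Rational(17, 2), -135)) = Add(-309, Rational(-2295, 2)) = Rational(-2913, 2) ≈ -1456.5)
T = 49590
Add(p, Mul(-1, T)) = Add(Rational(-2913, 2), Mul(-1, 49590)) = Add(Rational(-2913, 2), -49590) = Rational(-102093, 2)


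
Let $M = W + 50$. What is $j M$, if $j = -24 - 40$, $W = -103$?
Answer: $3392$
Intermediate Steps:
$M = -53$ ($M = -103 + 50 = -53$)
$j = -64$
$j M = \left(-64\right) \left(-53\right) = 3392$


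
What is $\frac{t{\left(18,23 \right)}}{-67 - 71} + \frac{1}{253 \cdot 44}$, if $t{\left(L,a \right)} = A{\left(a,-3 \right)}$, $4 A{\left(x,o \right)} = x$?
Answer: $- \frac{2777}{66792} \approx -0.041577$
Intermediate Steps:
$A{\left(x,o \right)} = \frac{x}{4}$
$t{\left(L,a \right)} = \frac{a}{4}$
$\frac{t{\left(18,23 \right)}}{-67 - 71} + \frac{1}{253 \cdot 44} = \frac{\frac{1}{4} \cdot 23}{-67 - 71} + \frac{1}{253 \cdot 44} = \frac{23}{4 \left(-67 - 71\right)} + \frac{1}{253} \cdot \frac{1}{44} = \frac{23}{4 \left(-138\right)} + \frac{1}{11132} = \frac{23}{4} \left(- \frac{1}{138}\right) + \frac{1}{11132} = - \frac{1}{24} + \frac{1}{11132} = - \frac{2777}{66792}$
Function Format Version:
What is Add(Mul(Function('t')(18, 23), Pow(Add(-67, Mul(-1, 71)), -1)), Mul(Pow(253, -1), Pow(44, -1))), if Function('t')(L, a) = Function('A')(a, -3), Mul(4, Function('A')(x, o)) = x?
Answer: Rational(-2777, 66792) ≈ -0.041577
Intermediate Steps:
Function('A')(x, o) = Mul(Rational(1, 4), x)
Function('t')(L, a) = Mul(Rational(1, 4), a)
Add(Mul(Function('t')(18, 23), Pow(Add(-67, Mul(-1, 71)), -1)), Mul(Pow(253, -1), Pow(44, -1))) = Add(Mul(Mul(Rational(1, 4), 23), Pow(Add(-67, Mul(-1, 71)), -1)), Mul(Pow(253, -1), Pow(44, -1))) = Add(Mul(Rational(23, 4), Pow(Add(-67, -71), -1)), Mul(Rational(1, 253), Rational(1, 44))) = Add(Mul(Rational(23, 4), Pow(-138, -1)), Rational(1, 11132)) = Add(Mul(Rational(23, 4), Rational(-1, 138)), Rational(1, 11132)) = Add(Rational(-1, 24), Rational(1, 11132)) = Rational(-2777, 66792)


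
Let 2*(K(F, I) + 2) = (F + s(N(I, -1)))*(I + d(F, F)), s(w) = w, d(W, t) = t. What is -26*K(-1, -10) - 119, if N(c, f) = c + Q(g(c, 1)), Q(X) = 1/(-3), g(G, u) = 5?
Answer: -5063/3 ≈ -1687.7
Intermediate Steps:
Q(X) = -⅓
N(c, f) = -⅓ + c (N(c, f) = c - ⅓ = -⅓ + c)
K(F, I) = -2 + (F + I)*(-⅓ + F + I)/2 (K(F, I) = -2 + ((F + (-⅓ + I))*(I + F))/2 = -2 + ((-⅓ + F + I)*(F + I))/2 = -2 + ((F + I)*(-⅓ + F + I))/2 = -2 + (F + I)*(-⅓ + F + I)/2)
-26*K(-1, -10) - 119 = -26*(-2 + (½)*(-1)² + (½)*(-10)² - ⅙*(-1) - ⅙*(-10) - 1*(-10)) - 119 = -26*(-2 + (½)*1 + (½)*100 + ⅙ + 5/3 + 10) - 119 = -26*(-2 + ½ + 50 + ⅙ + 5/3 + 10) - 119 = -26*181/3 - 119 = -4706/3 - 119 = -5063/3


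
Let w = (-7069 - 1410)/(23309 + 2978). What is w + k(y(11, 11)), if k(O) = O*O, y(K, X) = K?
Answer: 3172248/26287 ≈ 120.68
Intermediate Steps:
k(O) = O**2
w = -8479/26287 ≈ -0.32256
w + k(y(11, 11)) = -8479/26287 + 11**2 = -8479/26287 + 121 = 3172248/26287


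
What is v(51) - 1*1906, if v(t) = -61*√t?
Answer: -1906 - 61*√51 ≈ -2341.6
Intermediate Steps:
v(51) - 1*1906 = -61*√51 - 1*1906 = -61*√51 - 1906 = -1906 - 61*√51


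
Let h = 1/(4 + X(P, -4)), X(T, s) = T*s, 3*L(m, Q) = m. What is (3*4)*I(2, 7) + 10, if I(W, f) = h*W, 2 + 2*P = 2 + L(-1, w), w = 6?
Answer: 106/7 ≈ 15.143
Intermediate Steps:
L(m, Q) = m/3
P = -1/6 (P = -1 + (2 + (1/3)*(-1))/2 = -1 + (2 - 1/3)/2 = -1 + (1/2)*(5/3) = -1 + 5/6 = -1/6 ≈ -0.16667)
h = 3/14 (h = 1/(4 - 1/6*(-4)) = 1/(4 + 2/3) = 1/(14/3) = 3/14 ≈ 0.21429)
I(W, f) = 3*W/14
(3*4)*I(2, 7) + 10 = (3*4)*((3/14)*2) + 10 = 12*(3/7) + 10 = 36/7 + 10 = 106/7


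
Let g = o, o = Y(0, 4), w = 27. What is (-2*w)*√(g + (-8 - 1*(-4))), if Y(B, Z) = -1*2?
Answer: -54*I*√6 ≈ -132.27*I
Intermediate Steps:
Y(B, Z) = -2
o = -2
g = -2
(-2*w)*√(g + (-8 - 1*(-4))) = (-2*27)*√(-2 + (-8 - 1*(-4))) = -54*√(-2 + (-8 + 4)) = -54*√(-2 - 4) = -54*I*√6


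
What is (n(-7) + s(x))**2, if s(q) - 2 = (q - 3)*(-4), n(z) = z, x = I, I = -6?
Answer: 961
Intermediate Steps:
x = -6
s(q) = 14 - 4*q (s(q) = 2 + (q - 3)*(-4) = 2 + (-3 + q)*(-4) = 2 + (12 - 4*q) = 14 - 4*q)
(n(-7) + s(x))**2 = (-7 + (14 - 4*(-6)))**2 = (-7 + (14 + 24))**2 = (-7 + 38)**2 = 31**2 = 961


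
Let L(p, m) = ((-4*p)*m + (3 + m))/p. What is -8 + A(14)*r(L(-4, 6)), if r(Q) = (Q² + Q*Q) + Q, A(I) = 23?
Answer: 248681/8 ≈ 31085.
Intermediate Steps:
L(p, m) = (3 + m - 4*m*p)/p (L(p, m) = (-4*m*p + (3 + m))/p = (3 + m - 4*m*p)/p)
r(Q) = Q + 2*Q² (r(Q) = (Q² + Q²) + Q = 2*Q² + Q = Q + 2*Q²)
-8 + A(14)*r(L(-4, 6)) = -8 + 23*(((3 + 6 - 4*6*(-4))/(-4))*(1 + 2*((3 + 6 - 4*6*(-4))/(-4)))) = -8 + 23*((-(3 + 6 + 96)/4)*(1 + 2*(-(3 + 6 + 96)/4))) = -8 + 23*((-¼*105)*(1 + 2*(-¼*105))) = -8 + 23*(-105*(1 + 2*(-105/4))/4) = -8 + 23*(-105*(1 - 105/2)/4) = -8 + 23*(-105/4*(-103/2)) = -8 + 23*(10815/8) = -8 + 248745/8 = 248681/8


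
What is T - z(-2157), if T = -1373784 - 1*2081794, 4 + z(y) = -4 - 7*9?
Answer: -3455507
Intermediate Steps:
z(y) = -71 (z(y) = -4 + (-4 - 7*9) = -4 + (-4 - 63) = -4 - 67 = -71)
T = -3455578 (T = -1373784 - 2081794 = -3455578)
T - z(-2157) = -3455578 - 1*(-71) = -3455578 + 71 = -3455507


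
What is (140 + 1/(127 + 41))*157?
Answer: 3692797/168 ≈ 21981.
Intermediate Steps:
(140 + 1/(127 + 41))*157 = (140 + 1/168)*157 = (23521/168)*157 = 3692797/168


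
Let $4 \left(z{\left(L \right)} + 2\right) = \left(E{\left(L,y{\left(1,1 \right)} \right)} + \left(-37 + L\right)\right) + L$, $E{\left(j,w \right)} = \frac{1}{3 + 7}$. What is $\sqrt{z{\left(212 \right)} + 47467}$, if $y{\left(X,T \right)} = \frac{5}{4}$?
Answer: $\frac{\sqrt{19024710}}{20} \approx 218.09$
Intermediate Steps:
$y{\left(X,T \right)} = \frac{5}{4}$ ($y{\left(X,T \right)} = 5 \cdot \frac{1}{4} = \frac{5}{4}$)
$E{\left(j,w \right)} = \frac{1}{10}$
$z{\left(L \right)} = - \frac{449}{40} + \frac{L}{2}$ ($z{\left(L \right)} = -2 + \frac{\left(\frac{1}{10} + \left(-37 + L\right)\right) + L}{4} = -2 + \frac{\left(- \frac{369}{10} + L\right) + L}{4} = -2 + \frac{- \frac{369}{10} + 2 L}{4} = -2 + \left(- \frac{369}{40} + \frac{L}{2}\right) = - \frac{449}{40} + \frac{L}{2}$)
$\sqrt{z{\left(212 \right)} + 47467} = \sqrt{\left(- \frac{449}{40} + \frac{1}{2} \cdot 212\right) + 47467} = \sqrt{\left(- \frac{449}{40} + 106\right) + 47467} = \sqrt{\frac{3791}{40} + 47467} = \sqrt{\frac{1902471}{40}} = \frac{\sqrt{19024710}}{20}$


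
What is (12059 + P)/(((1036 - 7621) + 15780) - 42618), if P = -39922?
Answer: 27863/33423 ≈ 0.83365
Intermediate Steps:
(12059 + P)/(((1036 - 7621) + 15780) - 42618) = (12059 - 39922)/(((1036 - 7621) + 15780) - 42618) = -27863/((-6585 + 15780) - 42618) = -27863/(9195 - 42618) = -27863/(-33423) = -27863*(-1/33423) = 27863/33423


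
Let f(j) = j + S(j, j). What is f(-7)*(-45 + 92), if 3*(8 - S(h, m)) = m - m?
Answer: 47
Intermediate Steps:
S(h, m) = 8 (S(h, m) = 8 - (m - m)/3 = 8 - ⅓*0 = 8 + 0 = 8)
f(j) = 8 + j (f(j) = j + 8 = 8 + j)
f(-7)*(-45 + 92) = (8 - 7)*(-45 + 92) = 1*47 = 47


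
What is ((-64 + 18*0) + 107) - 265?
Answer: -222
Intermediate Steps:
((-64 + 18*0) + 107) - 265 = ((-64 + 0) + 107) - 265 = (-64 + 107) - 265 = 43 - 265 = -222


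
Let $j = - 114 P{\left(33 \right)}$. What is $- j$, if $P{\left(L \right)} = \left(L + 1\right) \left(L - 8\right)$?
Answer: $96900$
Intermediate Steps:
$P{\left(L \right)} = \left(1 + L\right) \left(-8 + L\right)$
$j = -96900$ ($j = - 114 \left(-8 + 33^{2} - 231\right) = - 114 \left(-8 + 1089 - 231\right) = \left(-114\right) 850 = -96900$)
$- j = \left(-1\right) \left(-96900\right) = 96900$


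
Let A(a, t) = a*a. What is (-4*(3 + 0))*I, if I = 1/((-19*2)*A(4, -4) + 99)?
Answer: 12/509 ≈ 0.023576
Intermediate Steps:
A(a, t) = a²
I = -1/509 (I = 1/(-19*2*4² + 99) = 1/(-38*16 + 99) = 1/(-608 + 99) = 1/(-509) = -1/509 ≈ -0.0019646)
(-4*(3 + 0))*I = -4*(3 + 0)*(-1/509) = -4*3*(-1/509) = -12*(-1/509) = 12/509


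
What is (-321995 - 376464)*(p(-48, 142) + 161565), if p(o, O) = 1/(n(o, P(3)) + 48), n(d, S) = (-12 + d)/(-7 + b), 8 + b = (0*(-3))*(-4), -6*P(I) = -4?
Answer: -5868020171879/52 ≈ -1.1285e+11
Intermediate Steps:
P(I) = 2/3 (P(I) = -1/6*(-4) = 2/3)
b = -8 (b = -8 + (0*(-3))*(-4) = -8 + 0*(-4) = -8 + 0 = -8)
n(d, S) = 4/5 - d/15 (n(d, S) = (-12 + d)/(-7 - 8) = (-12 + d)/(-15) = (-12 + d)*(-1/15) = 4/5 - d/15)
p(o, O) = 1/(244/5 - o/15) (p(o, O) = 1/((4/5 - o/15) + 48) = 1/(244/5 - o/15))
(-321995 - 376464)*(p(-48, 142) + 161565) = (-321995 - 376464)*(-15/(-732 - 48) + 161565) = -698459*(-15/(-780) + 161565) = -698459*(-15*(-1/780) + 161565) = -698459*(1/52 + 161565) = -698459*8401381/52 = -5868020171879/52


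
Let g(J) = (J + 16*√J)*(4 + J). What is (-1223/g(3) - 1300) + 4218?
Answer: 5169001/1771 - 19568*√3/5313 ≈ 2912.3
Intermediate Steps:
g(J) = (4 + J)*(J + 16*√J)
(-1223/g(3) - 1300) + 4218 = (-1223/(3² + 4*3 + 16*3^(3/2) + 64*√3) - 1300) + 4218 = (-1223/(9 + 12 + 16*(3*√3) + 64*√3) - 1300) + 4218 = (-1223/(9 + 12 + 48*√3 + 64*√3) - 1300) + 4218 = (-1223/(21 + 112*√3) - 1300) + 4218 = (-1300 - 1223/(21 + 112*√3)) + 4218 = 2918 - 1223/(21 + 112*√3)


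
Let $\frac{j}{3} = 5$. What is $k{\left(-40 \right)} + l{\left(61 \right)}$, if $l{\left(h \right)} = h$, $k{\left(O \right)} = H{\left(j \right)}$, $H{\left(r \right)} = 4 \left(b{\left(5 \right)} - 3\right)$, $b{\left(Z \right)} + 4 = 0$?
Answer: $33$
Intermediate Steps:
$b{\left(Z \right)} = -4$ ($b{\left(Z \right)} = -4 + 0 = -4$)
$j = 15$ ($j = 3 \cdot 5 = 15$)
$H{\left(r \right)} = -28$ ($H{\left(r \right)} = 4 \left(-4 - 3\right) = 4 \left(-7\right) = -28$)
$k{\left(O \right)} = -28$
$k{\left(-40 \right)} + l{\left(61 \right)} = -28 + 61 = 33$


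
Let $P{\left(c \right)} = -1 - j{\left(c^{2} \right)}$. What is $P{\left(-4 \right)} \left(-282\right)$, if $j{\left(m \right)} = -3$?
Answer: $-564$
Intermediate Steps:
$P{\left(c \right)} = 2$ ($P{\left(c \right)} = -1 - -3 = -1 + 3 = 2$)
$P{\left(-4 \right)} \left(-282\right) = 2 \left(-282\right) = -564$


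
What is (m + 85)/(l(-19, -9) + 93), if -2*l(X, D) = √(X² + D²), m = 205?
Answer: 53940/17077 + 290*√442/17077 ≈ 3.5157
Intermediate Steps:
l(X, D) = -√(D² + X²)/2 (l(X, D) = -√(X² + D²)/2 = -√(D² + X²)/2)
(m + 85)/(l(-19, -9) + 93) = (205 + 85)/(-√((-9)² + (-19)²)/2 + 93) = 290/(-√(81 + 361)/2 + 93) = 290/(-√442/2 + 93) = 290/(93 - √442/2)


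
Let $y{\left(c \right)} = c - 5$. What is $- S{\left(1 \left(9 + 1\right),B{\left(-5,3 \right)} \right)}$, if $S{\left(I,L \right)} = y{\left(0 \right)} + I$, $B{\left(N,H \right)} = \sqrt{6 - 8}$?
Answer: $-5$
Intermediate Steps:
$B{\left(N,H \right)} = i \sqrt{2}$ ($B{\left(N,H \right)} = \sqrt{-2} = i \sqrt{2}$)
$y{\left(c \right)} = -5 + c$ ($y{\left(c \right)} = c - 5 = -5 + c$)
$S{\left(I,L \right)} = -5 + I$ ($S{\left(I,L \right)} = \left(-5 + 0\right) + I = -5 + I$)
$- S{\left(1 \left(9 + 1\right),B{\left(-5,3 \right)} \right)} = - (-5 + 1 \left(9 + 1\right)) = - (-5 + 1 \cdot 10) = - (-5 + 10) = \left(-1\right) 5 = -5$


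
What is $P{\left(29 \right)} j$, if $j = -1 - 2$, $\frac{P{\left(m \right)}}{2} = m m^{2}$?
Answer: $-146334$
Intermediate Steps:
$P{\left(m \right)} = 2 m^{3}$ ($P{\left(m \right)} = 2 m m^{2} = 2 m^{3}$)
$j = -3$
$P{\left(29 \right)} j = 2 \cdot 29^{3} \left(-3\right) = 2 \cdot 24389 \left(-3\right) = 48778 \left(-3\right) = -146334$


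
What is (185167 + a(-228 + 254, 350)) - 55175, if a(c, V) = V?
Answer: 130342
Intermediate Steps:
(185167 + a(-228 + 254, 350)) - 55175 = (185167 + 350) - 55175 = 185517 - 55175 = 130342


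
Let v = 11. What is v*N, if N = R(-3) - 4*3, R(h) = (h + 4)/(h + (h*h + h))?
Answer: -385/3 ≈ -128.33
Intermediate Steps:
R(h) = (4 + h)/(h**2 + 2*h) (R(h) = (4 + h)/(h + (h**2 + h)) = (4 + h)/(h + (h + h**2)) = (4 + h)/(h**2 + 2*h))
N = -35/3 (N = (4 - 3)/((-3)*(2 - 3)) - 4*3 = -1/3*1/(-1) - 2*6 = -1/3*(-1)*1 - 12 = 1/3 - 12 = -35/3 ≈ -11.667)
v*N = 11*(-35/3) = -385/3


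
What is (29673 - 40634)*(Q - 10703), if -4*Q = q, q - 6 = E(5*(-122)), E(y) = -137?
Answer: 467826441/4 ≈ 1.1696e+8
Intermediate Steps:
q = -131 (q = 6 - 137 = -131)
Q = 131/4 (Q = -¼*(-131) = 131/4 ≈ 32.750)
(29673 - 40634)*(Q - 10703) = (29673 - 40634)*(131/4 - 10703) = -10961*(-42681/4) = 467826441/4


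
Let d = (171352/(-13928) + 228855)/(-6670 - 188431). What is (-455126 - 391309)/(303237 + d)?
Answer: -287509288301835/103000368397181 ≈ -2.7913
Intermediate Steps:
d = -398415136/339670841 (d = (171352*(-1/13928) + 228855)/(-195101) = (-21419/1741 + 228855)*(-1/195101) = (398415136/1741)*(-1/195101) = -398415136/339670841 ≈ -1.1729)
(-455126 - 391309)/(303237 + d) = (-455126 - 391309)/(303237 - 398415136/339670841) = -846435/103000368397181/339670841 = -846435*339670841/103000368397181 = -287509288301835/103000368397181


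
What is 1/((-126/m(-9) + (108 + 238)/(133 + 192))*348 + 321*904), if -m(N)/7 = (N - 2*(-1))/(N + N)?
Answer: 2275/697655856 ≈ 3.2609e-6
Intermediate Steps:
m(N) = -7*(2 + N)/(2*N) (m(N) = -7*(N - 2*(-1))/(N + N) = -7*(N + 2)/(2*N) = -7*(2 + N)*1/(2*N) = -7*(2 + N)/(2*N))
1/((-126/m(-9) + (108 + 238)/(133 + 192))*348 + 321*904) = 1/((-126/(-7/2 - 7/(-9)) + (108 + 238)/(133 + 192))*348 + 321*904) = 1/((-126/(-7/2 - 7*(-⅑)) + 346/325)*348 + 290184) = 1/((-126/(-7/2 + 7/9) + 346*(1/325))*348 + 290184) = 1/((-126/(-49/18) + 346/325)*348 + 290184) = 1/((-126*(-18/49) + 346/325)*348 + 290184) = 1/((324/7 + 346/325)*348 + 290184) = 1/((107722/2275)*348 + 290184) = 1/(37487256/2275 + 290184) = 1/(697655856/2275) = 2275/697655856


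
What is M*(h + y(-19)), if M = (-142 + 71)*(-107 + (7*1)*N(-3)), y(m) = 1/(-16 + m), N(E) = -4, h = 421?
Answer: 28245078/7 ≈ 4.0350e+6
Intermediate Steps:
M = 9585 (M = (-142 + 71)*(-107 + (7*1)*(-4)) = -71*(-107 + 7*(-4)) = -71*(-107 - 28) = -71*(-135) = 9585)
M*(h + y(-19)) = 9585*(421 + 1/(-16 - 19)) = 9585*(421 + 1/(-35)) = 9585*(421 - 1/35) = 9585*(14734/35) = 28245078/7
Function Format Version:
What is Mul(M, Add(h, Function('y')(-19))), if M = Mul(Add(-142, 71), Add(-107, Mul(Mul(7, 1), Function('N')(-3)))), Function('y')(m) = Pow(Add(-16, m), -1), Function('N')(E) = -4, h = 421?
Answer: Rational(28245078, 7) ≈ 4.0350e+6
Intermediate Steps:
M = 9585 (M = Mul(Add(-142, 71), Add(-107, Mul(Mul(7, 1), -4))) = Mul(-71, Add(-107, Mul(7, -4))) = Mul(-71, Add(-107, -28)) = Mul(-71, -135) = 9585)
Mul(M, Add(h, Function('y')(-19))) = Mul(9585, Add(421, Pow(Add(-16, -19), -1))) = Mul(9585, Add(421, Pow(-35, -1))) = Mul(9585, Add(421, Rational(-1, 35))) = Mul(9585, Rational(14734, 35)) = Rational(28245078, 7)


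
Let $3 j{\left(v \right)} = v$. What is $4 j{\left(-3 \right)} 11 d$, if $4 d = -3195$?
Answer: $35145$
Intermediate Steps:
$d = - \frac{3195}{4}$ ($d = \frac{1}{4} \left(-3195\right) = - \frac{3195}{4} \approx -798.75$)
$j{\left(v \right)} = \frac{v}{3}$
$4 j{\left(-3 \right)} 11 d = 4 \cdot \frac{1}{3} \left(-3\right) 11 \left(- \frac{3195}{4}\right) = 4 \left(\left(-1\right) 11\right) \left(- \frac{3195}{4}\right) = 4 \left(-11\right) \left(- \frac{3195}{4}\right) = \left(-44\right) \left(- \frac{3195}{4}\right) = 35145$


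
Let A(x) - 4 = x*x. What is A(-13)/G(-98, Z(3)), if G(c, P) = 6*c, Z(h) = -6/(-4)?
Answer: -173/588 ≈ -0.29422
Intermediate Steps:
A(x) = 4 + x² (A(x) = 4 + x*x = 4 + x²)
Z(h) = 3/2 (Z(h) = -6*(-¼) = 3/2)
A(-13)/G(-98, Z(3)) = (4 + (-13)²)/((6*(-98))) = (4 + 169)/(-588) = 173*(-1/588) = -173/588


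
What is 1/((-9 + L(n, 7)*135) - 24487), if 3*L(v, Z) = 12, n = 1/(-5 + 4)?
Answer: -1/23956 ≈ -4.1743e-5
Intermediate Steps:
n = -1 (n = 1/(-1) = -1)
L(v, Z) = 4 (L(v, Z) = (1/3)*12 = 4)
1/((-9 + L(n, 7)*135) - 24487) = 1/((-9 + 4*135) - 24487) = 1/((-9 + 540) - 24487) = 1/(531 - 24487) = 1/(-23956) = -1/23956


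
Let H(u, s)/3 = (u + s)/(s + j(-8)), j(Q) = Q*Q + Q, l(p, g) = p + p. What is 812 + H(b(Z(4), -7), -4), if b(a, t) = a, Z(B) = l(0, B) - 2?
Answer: 21103/26 ≈ 811.65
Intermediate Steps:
l(p, g) = 2*p
j(Q) = Q + Q**2 (j(Q) = Q**2 + Q = Q + Q**2)
Z(B) = -2 (Z(B) = 2*0 - 2 = 0 - 2 = -2)
H(u, s) = 3*(s + u)/(56 + s) (H(u, s) = 3*((u + s)/(s - 8*(1 - 8))) = 3*((s + u)/(s - 8*(-7))) = 3*((s + u)/(s + 56)) = 3*((s + u)/(56 + s)) = 3*(s + u)/(56 + s))
812 + H(b(Z(4), -7), -4) = 812 + 3*(-4 - 2)/(56 - 4) = 812 + 3*(-6)/52 = 812 + 3*(1/52)*(-6) = 812 - 9/26 = 21103/26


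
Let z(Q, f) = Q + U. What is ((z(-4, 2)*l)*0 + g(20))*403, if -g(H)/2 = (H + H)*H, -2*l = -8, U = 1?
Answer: -644800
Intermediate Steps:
l = 4 (l = -1/2*(-8) = 4)
z(Q, f) = 1 + Q (z(Q, f) = Q + 1 = 1 + Q)
g(H) = -4*H**2 (g(H) = -2*(H + H)*H = -2*2*H*H = -4*H**2)
((z(-4, 2)*l)*0 + g(20))*403 = (((1 - 4)*4)*0 - 4*20**2)*403 = (-3*4*0 - 4*400)*403 = (-12*0 - 1600)*403 = (0 - 1600)*403 = -1600*403 = -644800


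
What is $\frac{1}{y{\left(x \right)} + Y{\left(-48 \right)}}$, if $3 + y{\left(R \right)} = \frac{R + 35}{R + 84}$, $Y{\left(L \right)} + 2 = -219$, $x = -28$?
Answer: $- \frac{8}{1791} \approx -0.0044668$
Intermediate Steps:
$Y{\left(L \right)} = -221$ ($Y{\left(L \right)} = -2 - 219 = -221$)
$y{\left(R \right)} = -3 + \frac{35 + R}{84 + R}$ ($y{\left(R \right)} = -3 + \frac{R + 35}{R + 84} = -3 + \frac{35 + R}{84 + R}$)
$\frac{1}{y{\left(x \right)} + Y{\left(-48 \right)}} = \frac{1}{\frac{-217 - -56}{84 - 28} - 221} = \frac{1}{\frac{-217 + 56}{56} - 221} = \frac{1}{\frac{1}{56} \left(-161\right) - 221} = \frac{1}{- \frac{23}{8} - 221} = \frac{1}{- \frac{1791}{8}} = - \frac{8}{1791}$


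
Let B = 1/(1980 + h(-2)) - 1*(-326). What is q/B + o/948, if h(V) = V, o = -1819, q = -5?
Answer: -394106557/203765964 ≈ -1.9341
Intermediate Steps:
B = 644829/1978 (B = 1/(1980 - 2) - 1*(-326) = 1/1978 + 326 = 644829/1978 ≈ 326.00)
q/B + o/948 = -5/644829/1978 - 1819/948 = -5*1978/644829 - 1819*1/948 = -9890/644829 - 1819/948 = -394106557/203765964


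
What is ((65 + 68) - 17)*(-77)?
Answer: -8932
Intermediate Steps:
((65 + 68) - 17)*(-77) = (133 - 17)*(-77) = 116*(-77) = -8932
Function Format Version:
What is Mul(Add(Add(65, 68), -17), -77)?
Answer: -8932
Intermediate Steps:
Mul(Add(Add(65, 68), -17), -77) = Mul(Add(133, -17), -77) = Mul(116, -77) = -8932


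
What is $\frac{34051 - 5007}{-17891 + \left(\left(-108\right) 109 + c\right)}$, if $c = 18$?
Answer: $- \frac{29044}{29645} \approx -0.97973$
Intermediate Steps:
$\frac{34051 - 5007}{-17891 + \left(\left(-108\right) 109 + c\right)} = \frac{34051 - 5007}{-17891 + \left(\left(-108\right) 109 + 18\right)} = \frac{29044}{-17891 + \left(-11772 + 18\right)} = \frac{29044}{-17891 - 11754} = \frac{29044}{-29645} = 29044 \left(- \frac{1}{29645}\right) = - \frac{29044}{29645}$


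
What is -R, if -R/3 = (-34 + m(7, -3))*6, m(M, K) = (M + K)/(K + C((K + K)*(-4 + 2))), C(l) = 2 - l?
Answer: -8028/13 ≈ -617.54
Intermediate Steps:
m(M, K) = (K + M)/(2 + 5*K) (m(M, K) = (M + K)/(K + (2 - (K + K)*(-4 + 2))) = (K + M)/(K + (2 - 2*K*(-2))) = (K + M)/(K + (2 - (-4)*K)) = (K + M)/(K + (2 + 4*K)) = (K + M)/(2 + 5*K))
R = 8028/13 (R = -3*(-34 + (-3 + 7)/(2 + 5*(-3)))*6 = -3*(-34 + 4/(2 - 15))*6 = -3*(-34 + 4/(-13))*6 = -3*(-34 - 1/13*4)*6 = -3*(-34 - 4/13)*6 = -(-1338)*6/13 = -3*(-2676/13) = 8028/13 ≈ 617.54)
-R = -1*8028/13 = -8028/13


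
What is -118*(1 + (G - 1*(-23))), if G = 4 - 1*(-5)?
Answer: -3894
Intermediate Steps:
G = 9 (G = 4 + 5 = 9)
-118*(1 + (G - 1*(-23))) = -118*(1 + (9 - 1*(-23))) = -118*(1 + (9 + 23)) = -118*(1 + 32) = -118*33 = -3894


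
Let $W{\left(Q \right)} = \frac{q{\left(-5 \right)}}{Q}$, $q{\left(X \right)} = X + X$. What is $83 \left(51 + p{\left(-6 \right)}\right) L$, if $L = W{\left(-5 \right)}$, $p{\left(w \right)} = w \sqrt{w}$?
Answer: $8466 - 996 i \sqrt{6} \approx 8466.0 - 2439.7 i$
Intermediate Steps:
$q{\left(X \right)} = 2 X$
$p{\left(w \right)} = w^{\frac{3}{2}}$
$W{\left(Q \right)} = - \frac{10}{Q}$ ($W{\left(Q \right)} = \frac{2 \left(-5\right)}{Q} = - \frac{10}{Q}$)
$L = 2$ ($L = - \frac{10}{-5} = \left(-10\right) \left(- \frac{1}{5}\right) = 2$)
$83 \left(51 + p{\left(-6 \right)}\right) L = 83 \left(51 + \left(-6\right)^{\frac{3}{2}}\right) 2 = 83 \left(51 - 6 i \sqrt{6}\right) 2 = \left(4233 - 498 i \sqrt{6}\right) 2 = 8466 - 996 i \sqrt{6}$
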